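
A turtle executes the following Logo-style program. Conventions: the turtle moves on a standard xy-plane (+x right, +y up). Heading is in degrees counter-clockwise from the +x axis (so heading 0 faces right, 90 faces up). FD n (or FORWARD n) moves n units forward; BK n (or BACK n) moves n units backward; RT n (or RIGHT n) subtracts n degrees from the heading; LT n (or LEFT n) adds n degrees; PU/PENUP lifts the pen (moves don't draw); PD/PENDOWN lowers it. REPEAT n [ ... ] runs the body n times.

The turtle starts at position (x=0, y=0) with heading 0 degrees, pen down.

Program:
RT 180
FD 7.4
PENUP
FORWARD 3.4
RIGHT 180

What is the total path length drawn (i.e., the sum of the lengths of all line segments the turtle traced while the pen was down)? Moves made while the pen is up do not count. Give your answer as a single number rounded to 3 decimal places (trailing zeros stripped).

Executing turtle program step by step:
Start: pos=(0,0), heading=0, pen down
RT 180: heading 0 -> 180
FD 7.4: (0,0) -> (-7.4,0) [heading=180, draw]
PU: pen up
FD 3.4: (-7.4,0) -> (-10.8,0) [heading=180, move]
RT 180: heading 180 -> 0
Final: pos=(-10.8,0), heading=0, 1 segment(s) drawn

Segment lengths:
  seg 1: (0,0) -> (-7.4,0), length = 7.4
Total = 7.4

Answer: 7.4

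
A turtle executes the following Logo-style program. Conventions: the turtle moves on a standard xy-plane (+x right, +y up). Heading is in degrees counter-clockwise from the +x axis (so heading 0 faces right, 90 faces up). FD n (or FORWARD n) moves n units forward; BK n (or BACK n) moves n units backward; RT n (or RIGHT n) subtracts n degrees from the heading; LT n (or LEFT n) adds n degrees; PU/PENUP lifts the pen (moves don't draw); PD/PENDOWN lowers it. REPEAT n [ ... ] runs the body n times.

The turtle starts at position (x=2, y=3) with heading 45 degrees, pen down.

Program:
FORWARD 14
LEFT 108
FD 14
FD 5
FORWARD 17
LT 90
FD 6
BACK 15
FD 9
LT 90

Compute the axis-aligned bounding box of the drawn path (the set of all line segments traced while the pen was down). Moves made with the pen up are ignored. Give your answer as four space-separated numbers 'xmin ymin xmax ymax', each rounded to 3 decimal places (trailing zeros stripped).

Executing turtle program step by step:
Start: pos=(2,3), heading=45, pen down
FD 14: (2,3) -> (11.899,12.899) [heading=45, draw]
LT 108: heading 45 -> 153
FD 14: (11.899,12.899) -> (-0.575,19.255) [heading=153, draw]
FD 5: (-0.575,19.255) -> (-5.03,21.525) [heading=153, draw]
FD 17: (-5.03,21.525) -> (-20.177,29.243) [heading=153, draw]
LT 90: heading 153 -> 243
FD 6: (-20.177,29.243) -> (-22.901,23.897) [heading=243, draw]
BK 15: (-22.901,23.897) -> (-16.091,37.262) [heading=243, draw]
FD 9: (-16.091,37.262) -> (-20.177,29.243) [heading=243, draw]
LT 90: heading 243 -> 333
Final: pos=(-20.177,29.243), heading=333, 7 segment(s) drawn

Segment endpoints: x in {-22.901, -20.177, -16.091, -5.03, -0.575, 2, 11.899}, y in {3, 12.899, 19.255, 21.525, 23.897, 29.243, 37.262}
xmin=-22.901, ymin=3, xmax=11.899, ymax=37.262

Answer: -22.901 3 11.899 37.262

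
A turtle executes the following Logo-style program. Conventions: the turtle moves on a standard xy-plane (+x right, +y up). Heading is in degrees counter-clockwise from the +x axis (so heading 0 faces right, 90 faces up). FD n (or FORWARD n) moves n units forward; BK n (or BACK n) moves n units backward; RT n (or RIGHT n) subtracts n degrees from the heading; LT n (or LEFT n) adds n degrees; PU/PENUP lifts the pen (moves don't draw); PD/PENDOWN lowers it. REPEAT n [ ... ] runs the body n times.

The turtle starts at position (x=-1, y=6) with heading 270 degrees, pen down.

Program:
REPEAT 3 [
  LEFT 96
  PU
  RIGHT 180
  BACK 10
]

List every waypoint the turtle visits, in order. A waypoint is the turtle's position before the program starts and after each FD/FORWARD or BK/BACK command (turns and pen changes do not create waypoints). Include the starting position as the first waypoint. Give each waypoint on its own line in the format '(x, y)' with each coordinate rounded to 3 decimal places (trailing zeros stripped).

Executing turtle program step by step:
Start: pos=(-1,6), heading=270, pen down
REPEAT 3 [
  -- iteration 1/3 --
  LT 96: heading 270 -> 6
  PU: pen up
  RT 180: heading 6 -> 186
  BK 10: (-1,6) -> (8.945,7.045) [heading=186, move]
  -- iteration 2/3 --
  LT 96: heading 186 -> 282
  PU: pen up
  RT 180: heading 282 -> 102
  BK 10: (8.945,7.045) -> (11.024,-2.736) [heading=102, move]
  -- iteration 3/3 --
  LT 96: heading 102 -> 198
  PU: pen up
  RT 180: heading 198 -> 18
  BK 10: (11.024,-2.736) -> (1.514,-5.826) [heading=18, move]
]
Final: pos=(1.514,-5.826), heading=18, 0 segment(s) drawn
Waypoints (4 total):
(-1, 6)
(8.945, 7.045)
(11.024, -2.736)
(1.514, -5.826)

Answer: (-1, 6)
(8.945, 7.045)
(11.024, -2.736)
(1.514, -5.826)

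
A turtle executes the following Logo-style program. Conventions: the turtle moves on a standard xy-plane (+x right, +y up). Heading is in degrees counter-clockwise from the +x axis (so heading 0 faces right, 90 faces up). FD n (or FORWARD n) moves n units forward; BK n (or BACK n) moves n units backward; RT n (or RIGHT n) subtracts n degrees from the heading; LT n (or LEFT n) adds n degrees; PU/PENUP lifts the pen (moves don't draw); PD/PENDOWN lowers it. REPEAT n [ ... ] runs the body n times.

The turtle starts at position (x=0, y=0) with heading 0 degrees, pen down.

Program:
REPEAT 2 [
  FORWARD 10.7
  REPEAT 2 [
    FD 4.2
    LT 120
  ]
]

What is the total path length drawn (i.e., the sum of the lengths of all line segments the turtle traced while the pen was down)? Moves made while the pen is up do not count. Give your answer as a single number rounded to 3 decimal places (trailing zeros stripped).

Answer: 38.2

Derivation:
Executing turtle program step by step:
Start: pos=(0,0), heading=0, pen down
REPEAT 2 [
  -- iteration 1/2 --
  FD 10.7: (0,0) -> (10.7,0) [heading=0, draw]
  REPEAT 2 [
    -- iteration 1/2 --
    FD 4.2: (10.7,0) -> (14.9,0) [heading=0, draw]
    LT 120: heading 0 -> 120
    -- iteration 2/2 --
    FD 4.2: (14.9,0) -> (12.8,3.637) [heading=120, draw]
    LT 120: heading 120 -> 240
  ]
  -- iteration 2/2 --
  FD 10.7: (12.8,3.637) -> (7.45,-5.629) [heading=240, draw]
  REPEAT 2 [
    -- iteration 1/2 --
    FD 4.2: (7.45,-5.629) -> (5.35,-9.266) [heading=240, draw]
    LT 120: heading 240 -> 0
    -- iteration 2/2 --
    FD 4.2: (5.35,-9.266) -> (9.55,-9.266) [heading=0, draw]
    LT 120: heading 0 -> 120
  ]
]
Final: pos=(9.55,-9.266), heading=120, 6 segment(s) drawn

Segment lengths:
  seg 1: (0,0) -> (10.7,0), length = 10.7
  seg 2: (10.7,0) -> (14.9,0), length = 4.2
  seg 3: (14.9,0) -> (12.8,3.637), length = 4.2
  seg 4: (12.8,3.637) -> (7.45,-5.629), length = 10.7
  seg 5: (7.45,-5.629) -> (5.35,-9.266), length = 4.2
  seg 6: (5.35,-9.266) -> (9.55,-9.266), length = 4.2
Total = 38.2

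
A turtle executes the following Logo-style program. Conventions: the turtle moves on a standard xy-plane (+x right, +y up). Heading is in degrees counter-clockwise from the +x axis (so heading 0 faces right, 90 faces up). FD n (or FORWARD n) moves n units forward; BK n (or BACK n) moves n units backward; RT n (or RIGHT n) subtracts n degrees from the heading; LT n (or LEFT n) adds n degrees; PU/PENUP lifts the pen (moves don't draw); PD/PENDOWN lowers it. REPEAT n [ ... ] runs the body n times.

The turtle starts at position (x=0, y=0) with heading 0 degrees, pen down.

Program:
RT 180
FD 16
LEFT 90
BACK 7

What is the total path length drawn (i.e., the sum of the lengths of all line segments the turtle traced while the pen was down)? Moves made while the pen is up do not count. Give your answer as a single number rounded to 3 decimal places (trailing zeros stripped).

Executing turtle program step by step:
Start: pos=(0,0), heading=0, pen down
RT 180: heading 0 -> 180
FD 16: (0,0) -> (-16,0) [heading=180, draw]
LT 90: heading 180 -> 270
BK 7: (-16,0) -> (-16,7) [heading=270, draw]
Final: pos=(-16,7), heading=270, 2 segment(s) drawn

Segment lengths:
  seg 1: (0,0) -> (-16,0), length = 16
  seg 2: (-16,0) -> (-16,7), length = 7
Total = 23

Answer: 23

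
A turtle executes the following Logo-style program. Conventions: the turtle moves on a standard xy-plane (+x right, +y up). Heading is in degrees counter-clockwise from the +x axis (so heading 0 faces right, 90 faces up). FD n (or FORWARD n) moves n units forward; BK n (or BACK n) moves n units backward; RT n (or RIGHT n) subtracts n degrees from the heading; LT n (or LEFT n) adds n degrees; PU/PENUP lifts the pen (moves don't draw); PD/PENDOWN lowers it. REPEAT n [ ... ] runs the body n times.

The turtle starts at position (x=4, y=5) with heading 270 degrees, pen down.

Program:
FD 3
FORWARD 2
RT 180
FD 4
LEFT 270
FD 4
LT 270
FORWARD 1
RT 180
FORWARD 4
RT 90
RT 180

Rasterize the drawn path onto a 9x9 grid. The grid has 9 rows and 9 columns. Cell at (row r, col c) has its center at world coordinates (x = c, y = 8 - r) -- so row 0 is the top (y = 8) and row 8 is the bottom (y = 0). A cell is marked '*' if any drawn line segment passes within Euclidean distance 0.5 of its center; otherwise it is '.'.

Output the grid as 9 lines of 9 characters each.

Segment 0: (4,5) -> (4,2)
Segment 1: (4,2) -> (4,0)
Segment 2: (4,0) -> (4,4)
Segment 3: (4,4) -> (8,4)
Segment 4: (8,4) -> (8,3)
Segment 5: (8,3) -> (8,7)

Answer: .........
........*
........*
....*...*
....*****
....*...*
....*....
....*....
....*....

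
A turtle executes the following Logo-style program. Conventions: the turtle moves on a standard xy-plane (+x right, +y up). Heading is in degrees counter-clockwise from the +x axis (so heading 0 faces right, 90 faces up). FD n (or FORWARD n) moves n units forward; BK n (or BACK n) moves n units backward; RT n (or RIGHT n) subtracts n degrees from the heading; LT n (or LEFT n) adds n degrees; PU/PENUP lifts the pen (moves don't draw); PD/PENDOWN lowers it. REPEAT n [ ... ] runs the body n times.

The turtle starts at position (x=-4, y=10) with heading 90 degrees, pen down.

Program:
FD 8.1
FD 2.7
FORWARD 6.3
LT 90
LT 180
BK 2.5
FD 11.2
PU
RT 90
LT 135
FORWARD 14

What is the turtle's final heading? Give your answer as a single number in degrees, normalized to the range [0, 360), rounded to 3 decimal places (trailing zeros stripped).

Answer: 45

Derivation:
Executing turtle program step by step:
Start: pos=(-4,10), heading=90, pen down
FD 8.1: (-4,10) -> (-4,18.1) [heading=90, draw]
FD 2.7: (-4,18.1) -> (-4,20.8) [heading=90, draw]
FD 6.3: (-4,20.8) -> (-4,27.1) [heading=90, draw]
LT 90: heading 90 -> 180
LT 180: heading 180 -> 0
BK 2.5: (-4,27.1) -> (-6.5,27.1) [heading=0, draw]
FD 11.2: (-6.5,27.1) -> (4.7,27.1) [heading=0, draw]
PU: pen up
RT 90: heading 0 -> 270
LT 135: heading 270 -> 45
FD 14: (4.7,27.1) -> (14.599,36.999) [heading=45, move]
Final: pos=(14.599,36.999), heading=45, 5 segment(s) drawn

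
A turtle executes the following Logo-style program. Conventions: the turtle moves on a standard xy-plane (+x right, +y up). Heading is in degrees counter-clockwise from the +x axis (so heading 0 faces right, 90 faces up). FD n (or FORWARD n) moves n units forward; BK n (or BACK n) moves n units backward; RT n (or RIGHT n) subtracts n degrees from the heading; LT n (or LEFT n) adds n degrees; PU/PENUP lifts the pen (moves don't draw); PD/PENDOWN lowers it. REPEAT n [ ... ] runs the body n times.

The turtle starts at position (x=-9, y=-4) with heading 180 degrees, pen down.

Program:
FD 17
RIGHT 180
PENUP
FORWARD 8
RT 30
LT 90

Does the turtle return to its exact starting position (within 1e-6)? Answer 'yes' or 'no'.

Executing turtle program step by step:
Start: pos=(-9,-4), heading=180, pen down
FD 17: (-9,-4) -> (-26,-4) [heading=180, draw]
RT 180: heading 180 -> 0
PU: pen up
FD 8: (-26,-4) -> (-18,-4) [heading=0, move]
RT 30: heading 0 -> 330
LT 90: heading 330 -> 60
Final: pos=(-18,-4), heading=60, 1 segment(s) drawn

Start position: (-9, -4)
Final position: (-18, -4)
Distance = 9; >= 1e-6 -> NOT closed

Answer: no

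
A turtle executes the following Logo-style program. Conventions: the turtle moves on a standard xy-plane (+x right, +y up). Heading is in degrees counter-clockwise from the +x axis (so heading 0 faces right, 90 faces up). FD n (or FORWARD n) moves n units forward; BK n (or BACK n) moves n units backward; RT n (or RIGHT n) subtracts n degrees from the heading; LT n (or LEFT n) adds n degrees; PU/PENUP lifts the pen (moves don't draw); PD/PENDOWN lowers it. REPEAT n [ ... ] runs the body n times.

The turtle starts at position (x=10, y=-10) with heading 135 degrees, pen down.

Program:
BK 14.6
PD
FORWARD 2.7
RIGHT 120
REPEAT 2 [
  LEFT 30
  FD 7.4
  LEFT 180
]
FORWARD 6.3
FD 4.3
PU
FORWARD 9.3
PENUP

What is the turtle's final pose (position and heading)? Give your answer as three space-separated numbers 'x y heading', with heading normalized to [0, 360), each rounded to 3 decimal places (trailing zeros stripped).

Answer: 26.882 -1.108 75

Derivation:
Executing turtle program step by step:
Start: pos=(10,-10), heading=135, pen down
BK 14.6: (10,-10) -> (20.324,-20.324) [heading=135, draw]
PD: pen down
FD 2.7: (20.324,-20.324) -> (18.415,-18.415) [heading=135, draw]
RT 120: heading 135 -> 15
REPEAT 2 [
  -- iteration 1/2 --
  LT 30: heading 15 -> 45
  FD 7.4: (18.415,-18.415) -> (23.647,-13.182) [heading=45, draw]
  LT 180: heading 45 -> 225
  -- iteration 2/2 --
  LT 30: heading 225 -> 255
  FD 7.4: (23.647,-13.182) -> (21.732,-20.33) [heading=255, draw]
  LT 180: heading 255 -> 75
]
FD 6.3: (21.732,-20.33) -> (23.362,-14.244) [heading=75, draw]
FD 4.3: (23.362,-14.244) -> (24.475,-10.091) [heading=75, draw]
PU: pen up
FD 9.3: (24.475,-10.091) -> (26.882,-1.108) [heading=75, move]
PU: pen up
Final: pos=(26.882,-1.108), heading=75, 6 segment(s) drawn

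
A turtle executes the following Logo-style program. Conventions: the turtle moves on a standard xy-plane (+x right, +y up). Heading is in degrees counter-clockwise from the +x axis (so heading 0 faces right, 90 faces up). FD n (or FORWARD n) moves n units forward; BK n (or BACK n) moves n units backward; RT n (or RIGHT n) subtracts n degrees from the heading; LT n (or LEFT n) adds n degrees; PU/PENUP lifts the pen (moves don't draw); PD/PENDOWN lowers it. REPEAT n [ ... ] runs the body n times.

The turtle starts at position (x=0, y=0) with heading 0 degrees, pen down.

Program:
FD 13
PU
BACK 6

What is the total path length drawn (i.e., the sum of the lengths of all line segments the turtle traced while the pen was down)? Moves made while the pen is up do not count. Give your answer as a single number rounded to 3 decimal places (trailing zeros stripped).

Answer: 13

Derivation:
Executing turtle program step by step:
Start: pos=(0,0), heading=0, pen down
FD 13: (0,0) -> (13,0) [heading=0, draw]
PU: pen up
BK 6: (13,0) -> (7,0) [heading=0, move]
Final: pos=(7,0), heading=0, 1 segment(s) drawn

Segment lengths:
  seg 1: (0,0) -> (13,0), length = 13
Total = 13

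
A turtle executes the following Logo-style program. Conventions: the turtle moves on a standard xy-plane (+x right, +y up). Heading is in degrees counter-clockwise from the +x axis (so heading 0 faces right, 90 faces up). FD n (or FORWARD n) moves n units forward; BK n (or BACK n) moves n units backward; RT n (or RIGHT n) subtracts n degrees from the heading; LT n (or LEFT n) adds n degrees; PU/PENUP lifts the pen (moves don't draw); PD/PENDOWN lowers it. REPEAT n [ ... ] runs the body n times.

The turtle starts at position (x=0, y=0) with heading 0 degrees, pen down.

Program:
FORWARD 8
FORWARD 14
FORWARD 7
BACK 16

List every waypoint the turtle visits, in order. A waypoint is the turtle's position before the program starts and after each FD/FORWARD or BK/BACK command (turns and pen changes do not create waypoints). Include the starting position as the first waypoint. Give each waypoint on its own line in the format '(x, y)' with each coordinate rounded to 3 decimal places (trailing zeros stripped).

Answer: (0, 0)
(8, 0)
(22, 0)
(29, 0)
(13, 0)

Derivation:
Executing turtle program step by step:
Start: pos=(0,0), heading=0, pen down
FD 8: (0,0) -> (8,0) [heading=0, draw]
FD 14: (8,0) -> (22,0) [heading=0, draw]
FD 7: (22,0) -> (29,0) [heading=0, draw]
BK 16: (29,0) -> (13,0) [heading=0, draw]
Final: pos=(13,0), heading=0, 4 segment(s) drawn
Waypoints (5 total):
(0, 0)
(8, 0)
(22, 0)
(29, 0)
(13, 0)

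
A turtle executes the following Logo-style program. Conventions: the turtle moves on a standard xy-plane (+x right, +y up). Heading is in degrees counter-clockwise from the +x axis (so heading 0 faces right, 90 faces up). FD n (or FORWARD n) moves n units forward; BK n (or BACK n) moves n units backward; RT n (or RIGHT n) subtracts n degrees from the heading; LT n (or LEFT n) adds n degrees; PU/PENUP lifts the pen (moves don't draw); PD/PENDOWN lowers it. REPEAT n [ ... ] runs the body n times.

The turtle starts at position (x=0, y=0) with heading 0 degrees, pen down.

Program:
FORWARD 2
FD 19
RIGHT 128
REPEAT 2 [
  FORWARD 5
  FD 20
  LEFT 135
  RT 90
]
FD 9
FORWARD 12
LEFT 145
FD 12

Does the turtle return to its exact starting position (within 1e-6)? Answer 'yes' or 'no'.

Answer: no

Derivation:
Executing turtle program step by step:
Start: pos=(0,0), heading=0, pen down
FD 2: (0,0) -> (2,0) [heading=0, draw]
FD 19: (2,0) -> (21,0) [heading=0, draw]
RT 128: heading 0 -> 232
REPEAT 2 [
  -- iteration 1/2 --
  FD 5: (21,0) -> (17.922,-3.94) [heading=232, draw]
  FD 20: (17.922,-3.94) -> (5.608,-19.7) [heading=232, draw]
  LT 135: heading 232 -> 7
  RT 90: heading 7 -> 277
  -- iteration 2/2 --
  FD 5: (5.608,-19.7) -> (6.218,-24.663) [heading=277, draw]
  FD 20: (6.218,-24.663) -> (8.655,-44.514) [heading=277, draw]
  LT 135: heading 277 -> 52
  RT 90: heading 52 -> 322
]
FD 9: (8.655,-44.514) -> (15.747,-50.055) [heading=322, draw]
FD 12: (15.747,-50.055) -> (25.203,-57.443) [heading=322, draw]
LT 145: heading 322 -> 107
FD 12: (25.203,-57.443) -> (21.695,-45.967) [heading=107, draw]
Final: pos=(21.695,-45.967), heading=107, 9 segment(s) drawn

Start position: (0, 0)
Final position: (21.695, -45.967)
Distance = 50.83; >= 1e-6 -> NOT closed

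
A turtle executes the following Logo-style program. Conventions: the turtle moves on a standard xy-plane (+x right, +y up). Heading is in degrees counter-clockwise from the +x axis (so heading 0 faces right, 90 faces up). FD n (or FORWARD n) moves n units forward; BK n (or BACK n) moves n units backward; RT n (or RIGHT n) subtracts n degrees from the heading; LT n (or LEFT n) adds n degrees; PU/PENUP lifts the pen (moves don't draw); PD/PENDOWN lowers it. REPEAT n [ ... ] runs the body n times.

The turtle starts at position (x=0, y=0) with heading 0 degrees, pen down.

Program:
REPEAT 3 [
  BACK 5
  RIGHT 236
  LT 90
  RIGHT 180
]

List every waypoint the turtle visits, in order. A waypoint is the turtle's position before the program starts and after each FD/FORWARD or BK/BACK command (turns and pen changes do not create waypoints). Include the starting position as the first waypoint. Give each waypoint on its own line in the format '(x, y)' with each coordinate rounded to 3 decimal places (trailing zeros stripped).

Answer: (0, 0)
(-5, 0)
(-9.145, -2.796)
(-11.018, -7.432)

Derivation:
Executing turtle program step by step:
Start: pos=(0,0), heading=0, pen down
REPEAT 3 [
  -- iteration 1/3 --
  BK 5: (0,0) -> (-5,0) [heading=0, draw]
  RT 236: heading 0 -> 124
  LT 90: heading 124 -> 214
  RT 180: heading 214 -> 34
  -- iteration 2/3 --
  BK 5: (-5,0) -> (-9.145,-2.796) [heading=34, draw]
  RT 236: heading 34 -> 158
  LT 90: heading 158 -> 248
  RT 180: heading 248 -> 68
  -- iteration 3/3 --
  BK 5: (-9.145,-2.796) -> (-11.018,-7.432) [heading=68, draw]
  RT 236: heading 68 -> 192
  LT 90: heading 192 -> 282
  RT 180: heading 282 -> 102
]
Final: pos=(-11.018,-7.432), heading=102, 3 segment(s) drawn
Waypoints (4 total):
(0, 0)
(-5, 0)
(-9.145, -2.796)
(-11.018, -7.432)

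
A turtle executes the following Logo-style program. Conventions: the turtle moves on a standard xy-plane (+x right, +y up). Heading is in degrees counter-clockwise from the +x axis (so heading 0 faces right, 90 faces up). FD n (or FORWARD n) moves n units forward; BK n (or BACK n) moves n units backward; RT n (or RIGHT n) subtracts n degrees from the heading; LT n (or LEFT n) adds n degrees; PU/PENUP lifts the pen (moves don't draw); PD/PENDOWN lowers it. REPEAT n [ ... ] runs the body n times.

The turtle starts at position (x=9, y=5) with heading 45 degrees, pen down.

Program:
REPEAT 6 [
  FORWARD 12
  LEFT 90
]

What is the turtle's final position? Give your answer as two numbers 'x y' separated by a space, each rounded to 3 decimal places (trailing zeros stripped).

Executing turtle program step by step:
Start: pos=(9,5), heading=45, pen down
REPEAT 6 [
  -- iteration 1/6 --
  FD 12: (9,5) -> (17.485,13.485) [heading=45, draw]
  LT 90: heading 45 -> 135
  -- iteration 2/6 --
  FD 12: (17.485,13.485) -> (9,21.971) [heading=135, draw]
  LT 90: heading 135 -> 225
  -- iteration 3/6 --
  FD 12: (9,21.971) -> (0.515,13.485) [heading=225, draw]
  LT 90: heading 225 -> 315
  -- iteration 4/6 --
  FD 12: (0.515,13.485) -> (9,5) [heading=315, draw]
  LT 90: heading 315 -> 45
  -- iteration 5/6 --
  FD 12: (9,5) -> (17.485,13.485) [heading=45, draw]
  LT 90: heading 45 -> 135
  -- iteration 6/6 --
  FD 12: (17.485,13.485) -> (9,21.971) [heading=135, draw]
  LT 90: heading 135 -> 225
]
Final: pos=(9,21.971), heading=225, 6 segment(s) drawn

Answer: 9 21.971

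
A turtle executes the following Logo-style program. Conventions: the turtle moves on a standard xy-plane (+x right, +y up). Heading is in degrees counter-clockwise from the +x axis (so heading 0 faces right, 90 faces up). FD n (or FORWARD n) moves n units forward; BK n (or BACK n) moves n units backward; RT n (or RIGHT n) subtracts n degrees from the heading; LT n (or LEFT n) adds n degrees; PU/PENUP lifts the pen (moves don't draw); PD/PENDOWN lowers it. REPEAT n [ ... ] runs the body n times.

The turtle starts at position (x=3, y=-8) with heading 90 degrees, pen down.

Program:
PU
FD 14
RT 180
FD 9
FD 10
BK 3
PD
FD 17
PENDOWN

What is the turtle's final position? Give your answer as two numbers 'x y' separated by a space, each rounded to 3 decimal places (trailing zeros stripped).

Answer: 3 -27

Derivation:
Executing turtle program step by step:
Start: pos=(3,-8), heading=90, pen down
PU: pen up
FD 14: (3,-8) -> (3,6) [heading=90, move]
RT 180: heading 90 -> 270
FD 9: (3,6) -> (3,-3) [heading=270, move]
FD 10: (3,-3) -> (3,-13) [heading=270, move]
BK 3: (3,-13) -> (3,-10) [heading=270, move]
PD: pen down
FD 17: (3,-10) -> (3,-27) [heading=270, draw]
PD: pen down
Final: pos=(3,-27), heading=270, 1 segment(s) drawn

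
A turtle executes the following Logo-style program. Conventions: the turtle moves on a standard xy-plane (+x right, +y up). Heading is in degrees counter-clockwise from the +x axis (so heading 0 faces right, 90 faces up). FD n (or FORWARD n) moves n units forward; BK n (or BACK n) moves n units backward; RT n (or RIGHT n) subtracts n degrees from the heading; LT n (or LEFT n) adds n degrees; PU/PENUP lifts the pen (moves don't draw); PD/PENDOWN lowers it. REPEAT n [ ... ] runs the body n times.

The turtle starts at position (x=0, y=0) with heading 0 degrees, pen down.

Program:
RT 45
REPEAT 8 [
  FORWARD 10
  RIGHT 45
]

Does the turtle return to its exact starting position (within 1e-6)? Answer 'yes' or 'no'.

Executing turtle program step by step:
Start: pos=(0,0), heading=0, pen down
RT 45: heading 0 -> 315
REPEAT 8 [
  -- iteration 1/8 --
  FD 10: (0,0) -> (7.071,-7.071) [heading=315, draw]
  RT 45: heading 315 -> 270
  -- iteration 2/8 --
  FD 10: (7.071,-7.071) -> (7.071,-17.071) [heading=270, draw]
  RT 45: heading 270 -> 225
  -- iteration 3/8 --
  FD 10: (7.071,-17.071) -> (0,-24.142) [heading=225, draw]
  RT 45: heading 225 -> 180
  -- iteration 4/8 --
  FD 10: (0,-24.142) -> (-10,-24.142) [heading=180, draw]
  RT 45: heading 180 -> 135
  -- iteration 5/8 --
  FD 10: (-10,-24.142) -> (-17.071,-17.071) [heading=135, draw]
  RT 45: heading 135 -> 90
  -- iteration 6/8 --
  FD 10: (-17.071,-17.071) -> (-17.071,-7.071) [heading=90, draw]
  RT 45: heading 90 -> 45
  -- iteration 7/8 --
  FD 10: (-17.071,-7.071) -> (-10,0) [heading=45, draw]
  RT 45: heading 45 -> 0
  -- iteration 8/8 --
  FD 10: (-10,0) -> (0,0) [heading=0, draw]
  RT 45: heading 0 -> 315
]
Final: pos=(0,0), heading=315, 8 segment(s) drawn

Start position: (0, 0)
Final position: (0, 0)
Distance = 0; < 1e-6 -> CLOSED

Answer: yes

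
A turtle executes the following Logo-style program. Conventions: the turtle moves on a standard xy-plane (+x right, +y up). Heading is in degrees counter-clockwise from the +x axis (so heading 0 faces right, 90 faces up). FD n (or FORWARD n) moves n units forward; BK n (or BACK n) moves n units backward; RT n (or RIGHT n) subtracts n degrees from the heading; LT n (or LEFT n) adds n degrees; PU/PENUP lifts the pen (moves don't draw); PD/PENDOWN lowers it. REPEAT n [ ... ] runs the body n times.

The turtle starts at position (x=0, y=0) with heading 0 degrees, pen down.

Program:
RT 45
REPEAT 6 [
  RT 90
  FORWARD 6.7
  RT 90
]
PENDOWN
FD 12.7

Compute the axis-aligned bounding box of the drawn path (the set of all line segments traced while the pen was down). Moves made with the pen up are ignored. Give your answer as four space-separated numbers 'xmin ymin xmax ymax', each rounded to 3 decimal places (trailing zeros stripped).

Executing turtle program step by step:
Start: pos=(0,0), heading=0, pen down
RT 45: heading 0 -> 315
REPEAT 6 [
  -- iteration 1/6 --
  RT 90: heading 315 -> 225
  FD 6.7: (0,0) -> (-4.738,-4.738) [heading=225, draw]
  RT 90: heading 225 -> 135
  -- iteration 2/6 --
  RT 90: heading 135 -> 45
  FD 6.7: (-4.738,-4.738) -> (0,0) [heading=45, draw]
  RT 90: heading 45 -> 315
  -- iteration 3/6 --
  RT 90: heading 315 -> 225
  FD 6.7: (0,0) -> (-4.738,-4.738) [heading=225, draw]
  RT 90: heading 225 -> 135
  -- iteration 4/6 --
  RT 90: heading 135 -> 45
  FD 6.7: (-4.738,-4.738) -> (0,0) [heading=45, draw]
  RT 90: heading 45 -> 315
  -- iteration 5/6 --
  RT 90: heading 315 -> 225
  FD 6.7: (0,0) -> (-4.738,-4.738) [heading=225, draw]
  RT 90: heading 225 -> 135
  -- iteration 6/6 --
  RT 90: heading 135 -> 45
  FD 6.7: (-4.738,-4.738) -> (0,0) [heading=45, draw]
  RT 90: heading 45 -> 315
]
PD: pen down
FD 12.7: (0,0) -> (8.98,-8.98) [heading=315, draw]
Final: pos=(8.98,-8.98), heading=315, 7 segment(s) drawn

Segment endpoints: x in {-4.738, -4.738, 0, 0, 0, 0, 8.98}, y in {-8.98, -4.738, -4.738, 0, 0, 0, 0}
xmin=-4.738, ymin=-8.98, xmax=8.98, ymax=0

Answer: -4.738 -8.98 8.98 0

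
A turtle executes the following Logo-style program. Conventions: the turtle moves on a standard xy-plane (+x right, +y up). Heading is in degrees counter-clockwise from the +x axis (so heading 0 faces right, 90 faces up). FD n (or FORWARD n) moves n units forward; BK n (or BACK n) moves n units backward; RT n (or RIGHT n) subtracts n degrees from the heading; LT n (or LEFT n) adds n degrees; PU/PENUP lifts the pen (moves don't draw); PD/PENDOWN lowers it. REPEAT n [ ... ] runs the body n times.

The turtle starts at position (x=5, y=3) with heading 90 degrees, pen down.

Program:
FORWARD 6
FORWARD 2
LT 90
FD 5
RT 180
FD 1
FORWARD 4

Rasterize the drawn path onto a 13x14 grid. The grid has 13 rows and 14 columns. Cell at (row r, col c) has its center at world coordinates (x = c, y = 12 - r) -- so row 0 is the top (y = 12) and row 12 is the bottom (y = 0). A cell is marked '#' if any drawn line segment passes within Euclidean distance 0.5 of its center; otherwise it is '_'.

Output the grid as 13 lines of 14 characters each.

Answer: ______________
######________
_____#________
_____#________
_____#________
_____#________
_____#________
_____#________
_____#________
_____#________
______________
______________
______________

Derivation:
Segment 0: (5,3) -> (5,9)
Segment 1: (5,9) -> (5,11)
Segment 2: (5,11) -> (0,11)
Segment 3: (0,11) -> (1,11)
Segment 4: (1,11) -> (5,11)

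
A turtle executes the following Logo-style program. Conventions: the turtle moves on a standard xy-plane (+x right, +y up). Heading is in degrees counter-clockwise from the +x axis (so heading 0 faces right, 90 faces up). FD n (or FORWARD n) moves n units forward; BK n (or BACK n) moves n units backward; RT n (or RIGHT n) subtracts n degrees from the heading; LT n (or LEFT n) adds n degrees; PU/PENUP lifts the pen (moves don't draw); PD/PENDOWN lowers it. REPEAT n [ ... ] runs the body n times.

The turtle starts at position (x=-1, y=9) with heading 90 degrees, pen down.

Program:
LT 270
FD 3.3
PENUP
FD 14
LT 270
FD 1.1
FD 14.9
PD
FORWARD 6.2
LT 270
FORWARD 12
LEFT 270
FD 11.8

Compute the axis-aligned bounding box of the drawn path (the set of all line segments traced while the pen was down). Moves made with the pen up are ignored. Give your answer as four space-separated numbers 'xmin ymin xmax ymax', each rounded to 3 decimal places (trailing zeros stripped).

Answer: -1 -13.2 16.3 9

Derivation:
Executing turtle program step by step:
Start: pos=(-1,9), heading=90, pen down
LT 270: heading 90 -> 0
FD 3.3: (-1,9) -> (2.3,9) [heading=0, draw]
PU: pen up
FD 14: (2.3,9) -> (16.3,9) [heading=0, move]
LT 270: heading 0 -> 270
FD 1.1: (16.3,9) -> (16.3,7.9) [heading=270, move]
FD 14.9: (16.3,7.9) -> (16.3,-7) [heading=270, move]
PD: pen down
FD 6.2: (16.3,-7) -> (16.3,-13.2) [heading=270, draw]
LT 270: heading 270 -> 180
FD 12: (16.3,-13.2) -> (4.3,-13.2) [heading=180, draw]
LT 270: heading 180 -> 90
FD 11.8: (4.3,-13.2) -> (4.3,-1.4) [heading=90, draw]
Final: pos=(4.3,-1.4), heading=90, 4 segment(s) drawn

Segment endpoints: x in {-1, 2.3, 4.3, 4.3, 16.3, 16.3}, y in {-13.2, -13.2, -7, -1.4, 9}
xmin=-1, ymin=-13.2, xmax=16.3, ymax=9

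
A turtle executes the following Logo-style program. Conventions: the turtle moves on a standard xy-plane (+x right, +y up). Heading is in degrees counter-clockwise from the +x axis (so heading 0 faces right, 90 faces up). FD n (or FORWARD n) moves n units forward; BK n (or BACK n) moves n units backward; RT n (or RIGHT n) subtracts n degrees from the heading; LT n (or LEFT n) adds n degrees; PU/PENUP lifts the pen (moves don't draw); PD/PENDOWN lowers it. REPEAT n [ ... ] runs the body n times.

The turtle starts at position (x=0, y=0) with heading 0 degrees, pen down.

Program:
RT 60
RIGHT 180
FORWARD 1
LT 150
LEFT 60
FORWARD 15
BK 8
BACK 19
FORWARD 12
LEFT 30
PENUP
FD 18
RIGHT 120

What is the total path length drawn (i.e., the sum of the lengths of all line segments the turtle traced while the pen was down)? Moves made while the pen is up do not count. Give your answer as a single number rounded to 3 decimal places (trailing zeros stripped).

Answer: 55

Derivation:
Executing turtle program step by step:
Start: pos=(0,0), heading=0, pen down
RT 60: heading 0 -> 300
RT 180: heading 300 -> 120
FD 1: (0,0) -> (-0.5,0.866) [heading=120, draw]
LT 150: heading 120 -> 270
LT 60: heading 270 -> 330
FD 15: (-0.5,0.866) -> (12.49,-6.634) [heading=330, draw]
BK 8: (12.49,-6.634) -> (5.562,-2.634) [heading=330, draw]
BK 19: (5.562,-2.634) -> (-10.892,6.866) [heading=330, draw]
FD 12: (-10.892,6.866) -> (-0.5,0.866) [heading=330, draw]
LT 30: heading 330 -> 0
PU: pen up
FD 18: (-0.5,0.866) -> (17.5,0.866) [heading=0, move]
RT 120: heading 0 -> 240
Final: pos=(17.5,0.866), heading=240, 5 segment(s) drawn

Segment lengths:
  seg 1: (0,0) -> (-0.5,0.866), length = 1
  seg 2: (-0.5,0.866) -> (12.49,-6.634), length = 15
  seg 3: (12.49,-6.634) -> (5.562,-2.634), length = 8
  seg 4: (5.562,-2.634) -> (-10.892,6.866), length = 19
  seg 5: (-10.892,6.866) -> (-0.5,0.866), length = 12
Total = 55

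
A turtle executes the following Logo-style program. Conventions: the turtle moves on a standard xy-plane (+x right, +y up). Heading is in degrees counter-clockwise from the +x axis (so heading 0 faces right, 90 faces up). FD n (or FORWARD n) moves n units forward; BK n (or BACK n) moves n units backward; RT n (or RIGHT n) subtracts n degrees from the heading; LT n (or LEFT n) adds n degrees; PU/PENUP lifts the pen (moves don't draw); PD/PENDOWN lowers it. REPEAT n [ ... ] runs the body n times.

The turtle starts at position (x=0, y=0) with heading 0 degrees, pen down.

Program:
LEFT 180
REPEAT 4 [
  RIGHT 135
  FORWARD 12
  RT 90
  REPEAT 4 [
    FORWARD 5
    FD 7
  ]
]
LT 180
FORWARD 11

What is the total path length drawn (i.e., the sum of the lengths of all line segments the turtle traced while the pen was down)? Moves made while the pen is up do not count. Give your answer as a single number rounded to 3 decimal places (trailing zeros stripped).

Executing turtle program step by step:
Start: pos=(0,0), heading=0, pen down
LT 180: heading 0 -> 180
REPEAT 4 [
  -- iteration 1/4 --
  RT 135: heading 180 -> 45
  FD 12: (0,0) -> (8.485,8.485) [heading=45, draw]
  RT 90: heading 45 -> 315
  REPEAT 4 [
    -- iteration 1/4 --
    FD 5: (8.485,8.485) -> (12.021,4.95) [heading=315, draw]
    FD 7: (12.021,4.95) -> (16.971,0) [heading=315, draw]
    -- iteration 2/4 --
    FD 5: (16.971,0) -> (20.506,-3.536) [heading=315, draw]
    FD 7: (20.506,-3.536) -> (25.456,-8.485) [heading=315, draw]
    -- iteration 3/4 --
    FD 5: (25.456,-8.485) -> (28.991,-12.021) [heading=315, draw]
    FD 7: (28.991,-12.021) -> (33.941,-16.971) [heading=315, draw]
    -- iteration 4/4 --
    FD 5: (33.941,-16.971) -> (37.477,-20.506) [heading=315, draw]
    FD 7: (37.477,-20.506) -> (42.426,-25.456) [heading=315, draw]
  ]
  -- iteration 2/4 --
  RT 135: heading 315 -> 180
  FD 12: (42.426,-25.456) -> (30.426,-25.456) [heading=180, draw]
  RT 90: heading 180 -> 90
  REPEAT 4 [
    -- iteration 1/4 --
    FD 5: (30.426,-25.456) -> (30.426,-20.456) [heading=90, draw]
    FD 7: (30.426,-20.456) -> (30.426,-13.456) [heading=90, draw]
    -- iteration 2/4 --
    FD 5: (30.426,-13.456) -> (30.426,-8.456) [heading=90, draw]
    FD 7: (30.426,-8.456) -> (30.426,-1.456) [heading=90, draw]
    -- iteration 3/4 --
    FD 5: (30.426,-1.456) -> (30.426,3.544) [heading=90, draw]
    FD 7: (30.426,3.544) -> (30.426,10.544) [heading=90, draw]
    -- iteration 4/4 --
    FD 5: (30.426,10.544) -> (30.426,15.544) [heading=90, draw]
    FD 7: (30.426,15.544) -> (30.426,22.544) [heading=90, draw]
  ]
  -- iteration 3/4 --
  RT 135: heading 90 -> 315
  FD 12: (30.426,22.544) -> (38.912,14.059) [heading=315, draw]
  RT 90: heading 315 -> 225
  REPEAT 4 [
    -- iteration 1/4 --
    FD 5: (38.912,14.059) -> (35.376,10.523) [heading=225, draw]
    FD 7: (35.376,10.523) -> (30.426,5.574) [heading=225, draw]
    -- iteration 2/4 --
    FD 5: (30.426,5.574) -> (26.891,2.038) [heading=225, draw]
    FD 7: (26.891,2.038) -> (21.941,-2.912) [heading=225, draw]
    -- iteration 3/4 --
    FD 5: (21.941,-2.912) -> (18.406,-6.447) [heading=225, draw]
    FD 7: (18.406,-6.447) -> (13.456,-11.397) [heading=225, draw]
    -- iteration 4/4 --
    FD 5: (13.456,-11.397) -> (9.92,-14.933) [heading=225, draw]
    FD 7: (9.92,-14.933) -> (4.971,-19.882) [heading=225, draw]
  ]
  -- iteration 4/4 --
  RT 135: heading 225 -> 90
  FD 12: (4.971,-19.882) -> (4.971,-7.882) [heading=90, draw]
  RT 90: heading 90 -> 0
  REPEAT 4 [
    -- iteration 1/4 --
    FD 5: (4.971,-7.882) -> (9.971,-7.882) [heading=0, draw]
    FD 7: (9.971,-7.882) -> (16.971,-7.882) [heading=0, draw]
    -- iteration 2/4 --
    FD 5: (16.971,-7.882) -> (21.971,-7.882) [heading=0, draw]
    FD 7: (21.971,-7.882) -> (28.971,-7.882) [heading=0, draw]
    -- iteration 3/4 --
    FD 5: (28.971,-7.882) -> (33.971,-7.882) [heading=0, draw]
    FD 7: (33.971,-7.882) -> (40.971,-7.882) [heading=0, draw]
    -- iteration 4/4 --
    FD 5: (40.971,-7.882) -> (45.971,-7.882) [heading=0, draw]
    FD 7: (45.971,-7.882) -> (52.971,-7.882) [heading=0, draw]
  ]
]
LT 180: heading 0 -> 180
FD 11: (52.971,-7.882) -> (41.971,-7.882) [heading=180, draw]
Final: pos=(41.971,-7.882), heading=180, 37 segment(s) drawn

Segment lengths:
  seg 1: (0,0) -> (8.485,8.485), length = 12
  seg 2: (8.485,8.485) -> (12.021,4.95), length = 5
  seg 3: (12.021,4.95) -> (16.971,0), length = 7
  seg 4: (16.971,0) -> (20.506,-3.536), length = 5
  seg 5: (20.506,-3.536) -> (25.456,-8.485), length = 7
  seg 6: (25.456,-8.485) -> (28.991,-12.021), length = 5
  seg 7: (28.991,-12.021) -> (33.941,-16.971), length = 7
  seg 8: (33.941,-16.971) -> (37.477,-20.506), length = 5
  seg 9: (37.477,-20.506) -> (42.426,-25.456), length = 7
  seg 10: (42.426,-25.456) -> (30.426,-25.456), length = 12
  seg 11: (30.426,-25.456) -> (30.426,-20.456), length = 5
  seg 12: (30.426,-20.456) -> (30.426,-13.456), length = 7
  seg 13: (30.426,-13.456) -> (30.426,-8.456), length = 5
  seg 14: (30.426,-8.456) -> (30.426,-1.456), length = 7
  seg 15: (30.426,-1.456) -> (30.426,3.544), length = 5
  seg 16: (30.426,3.544) -> (30.426,10.544), length = 7
  seg 17: (30.426,10.544) -> (30.426,15.544), length = 5
  seg 18: (30.426,15.544) -> (30.426,22.544), length = 7
  seg 19: (30.426,22.544) -> (38.912,14.059), length = 12
  seg 20: (38.912,14.059) -> (35.376,10.523), length = 5
  seg 21: (35.376,10.523) -> (30.426,5.574), length = 7
  seg 22: (30.426,5.574) -> (26.891,2.038), length = 5
  seg 23: (26.891,2.038) -> (21.941,-2.912), length = 7
  seg 24: (21.941,-2.912) -> (18.406,-6.447), length = 5
  seg 25: (18.406,-6.447) -> (13.456,-11.397), length = 7
  seg 26: (13.456,-11.397) -> (9.92,-14.933), length = 5
  seg 27: (9.92,-14.933) -> (4.971,-19.882), length = 7
  seg 28: (4.971,-19.882) -> (4.971,-7.882), length = 12
  seg 29: (4.971,-7.882) -> (9.971,-7.882), length = 5
  seg 30: (9.971,-7.882) -> (16.971,-7.882), length = 7
  seg 31: (16.971,-7.882) -> (21.971,-7.882), length = 5
  seg 32: (21.971,-7.882) -> (28.971,-7.882), length = 7
  seg 33: (28.971,-7.882) -> (33.971,-7.882), length = 5
  seg 34: (33.971,-7.882) -> (40.971,-7.882), length = 7
  seg 35: (40.971,-7.882) -> (45.971,-7.882), length = 5
  seg 36: (45.971,-7.882) -> (52.971,-7.882), length = 7
  seg 37: (52.971,-7.882) -> (41.971,-7.882), length = 11
Total = 251

Answer: 251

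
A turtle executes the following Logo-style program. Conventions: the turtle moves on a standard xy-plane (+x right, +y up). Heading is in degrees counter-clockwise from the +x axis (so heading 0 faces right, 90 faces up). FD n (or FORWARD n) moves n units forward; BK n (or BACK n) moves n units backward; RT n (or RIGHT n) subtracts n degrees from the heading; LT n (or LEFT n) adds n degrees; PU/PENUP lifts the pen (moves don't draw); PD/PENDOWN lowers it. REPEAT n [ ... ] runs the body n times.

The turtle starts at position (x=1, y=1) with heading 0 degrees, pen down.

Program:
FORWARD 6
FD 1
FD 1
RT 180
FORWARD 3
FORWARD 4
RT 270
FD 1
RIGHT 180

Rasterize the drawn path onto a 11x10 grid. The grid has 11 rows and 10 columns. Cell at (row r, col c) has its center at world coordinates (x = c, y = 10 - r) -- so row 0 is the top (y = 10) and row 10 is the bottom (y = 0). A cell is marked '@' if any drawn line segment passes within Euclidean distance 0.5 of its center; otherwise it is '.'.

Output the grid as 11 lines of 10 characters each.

Answer: ..........
..........
..........
..........
..........
..........
..........
..........
..........
.@@@@@@@@@
..@.......

Derivation:
Segment 0: (1,1) -> (7,1)
Segment 1: (7,1) -> (8,1)
Segment 2: (8,1) -> (9,1)
Segment 3: (9,1) -> (6,1)
Segment 4: (6,1) -> (2,1)
Segment 5: (2,1) -> (2,-0)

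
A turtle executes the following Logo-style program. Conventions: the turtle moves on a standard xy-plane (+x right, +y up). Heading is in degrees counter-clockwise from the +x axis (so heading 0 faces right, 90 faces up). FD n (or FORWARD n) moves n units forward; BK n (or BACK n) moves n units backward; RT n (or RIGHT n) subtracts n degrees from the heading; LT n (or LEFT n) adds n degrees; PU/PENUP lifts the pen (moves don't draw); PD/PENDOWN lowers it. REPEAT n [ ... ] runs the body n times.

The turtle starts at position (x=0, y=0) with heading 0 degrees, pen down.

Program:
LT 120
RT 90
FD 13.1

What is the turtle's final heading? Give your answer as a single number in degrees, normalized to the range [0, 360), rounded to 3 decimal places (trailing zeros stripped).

Answer: 30

Derivation:
Executing turtle program step by step:
Start: pos=(0,0), heading=0, pen down
LT 120: heading 0 -> 120
RT 90: heading 120 -> 30
FD 13.1: (0,0) -> (11.345,6.55) [heading=30, draw]
Final: pos=(11.345,6.55), heading=30, 1 segment(s) drawn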